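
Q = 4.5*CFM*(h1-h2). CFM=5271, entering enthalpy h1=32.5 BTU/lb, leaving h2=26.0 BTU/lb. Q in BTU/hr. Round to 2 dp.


Q = 4.5 * 5271 * (32.5 - 26.0) = 154176.75 BTU/hr

154176.75 BTU/hr


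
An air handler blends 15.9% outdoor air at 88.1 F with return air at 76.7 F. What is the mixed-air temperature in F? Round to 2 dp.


T_mix = 76.7 + (15.9/100)*(88.1-76.7) = 78.51 F

78.51 F


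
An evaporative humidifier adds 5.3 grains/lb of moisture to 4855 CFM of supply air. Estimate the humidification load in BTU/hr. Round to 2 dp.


Q = 0.68 * 4855 * 5.3 = 17497.42 BTU/hr

17497.42 BTU/hr


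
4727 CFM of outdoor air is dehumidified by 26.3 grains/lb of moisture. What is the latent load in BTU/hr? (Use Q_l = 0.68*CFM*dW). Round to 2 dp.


Q = 0.68 * 4727 * 26.3 = 84537.67 BTU/hr

84537.67 BTU/hr


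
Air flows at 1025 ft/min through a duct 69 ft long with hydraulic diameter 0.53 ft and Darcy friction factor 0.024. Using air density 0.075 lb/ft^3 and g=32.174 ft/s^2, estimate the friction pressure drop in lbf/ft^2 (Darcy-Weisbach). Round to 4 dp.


v_fps = 1025/60 = 17.0833 ft/s
dp = 0.024*(69/0.53)*0.075*17.0833^2/(2*32.174) = 1.0628 lbf/ft^2

1.0628 lbf/ft^2


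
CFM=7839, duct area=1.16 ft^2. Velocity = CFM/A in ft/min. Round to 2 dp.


V = 7839 / 1.16 = 6757.76 ft/min

6757.76 ft/min


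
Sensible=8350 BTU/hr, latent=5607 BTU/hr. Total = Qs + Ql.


Qt = 8350 + 5607 = 13957 BTU/hr

13957 BTU/hr


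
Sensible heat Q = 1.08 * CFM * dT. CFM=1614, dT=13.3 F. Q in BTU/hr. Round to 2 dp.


Q = 1.08 * 1614 * 13.3 = 23183.50 BTU/hr

23183.50 BTU/hr


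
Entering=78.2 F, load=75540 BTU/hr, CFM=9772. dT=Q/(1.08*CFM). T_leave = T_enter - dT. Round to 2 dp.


dT = 75540/(1.08*9772) = 7.1576
T_leave = 78.2 - 7.1576 = 71.04 F

71.04 F


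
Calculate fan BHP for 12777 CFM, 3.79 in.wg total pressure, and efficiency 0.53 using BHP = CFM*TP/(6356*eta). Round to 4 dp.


BHP = 12777 * 3.79 / (6356 * 0.53) = 14.3750 hp

14.3750 hp


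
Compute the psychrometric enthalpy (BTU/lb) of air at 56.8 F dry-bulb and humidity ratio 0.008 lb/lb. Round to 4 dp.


h = 0.24*56.8 + 0.008*(1061+0.444*56.8) = 22.3218 BTU/lb

22.3218 BTU/lb


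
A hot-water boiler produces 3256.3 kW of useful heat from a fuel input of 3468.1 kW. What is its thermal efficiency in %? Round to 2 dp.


eta = (3256.3/3468.1)*100 = 93.89 %

93.89 %


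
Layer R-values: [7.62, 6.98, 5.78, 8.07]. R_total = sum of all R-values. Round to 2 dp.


R_total = 7.62 + 6.98 + 5.78 + 8.07 = 28.45

28.45


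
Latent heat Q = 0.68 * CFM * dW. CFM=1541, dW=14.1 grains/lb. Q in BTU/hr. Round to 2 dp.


Q = 0.68 * 1541 * 14.1 = 14775.11 BTU/hr

14775.11 BTU/hr


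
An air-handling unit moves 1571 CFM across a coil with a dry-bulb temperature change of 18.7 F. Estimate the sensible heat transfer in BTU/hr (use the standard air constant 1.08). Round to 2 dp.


Q = 1.08 * 1571 * 18.7 = 31727.92 BTU/hr

31727.92 BTU/hr


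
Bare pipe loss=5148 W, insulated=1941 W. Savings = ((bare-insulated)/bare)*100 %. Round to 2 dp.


Savings = ((5148-1941)/5148)*100 = 62.30 %

62.30 %


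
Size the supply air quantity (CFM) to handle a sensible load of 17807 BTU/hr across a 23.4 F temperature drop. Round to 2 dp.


CFM = 17807 / (1.08 * 23.4) = 704.61

704.61 CFM


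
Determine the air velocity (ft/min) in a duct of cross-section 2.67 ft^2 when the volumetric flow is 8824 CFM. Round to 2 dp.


V = 8824 / 2.67 = 3304.87 ft/min

3304.87 ft/min


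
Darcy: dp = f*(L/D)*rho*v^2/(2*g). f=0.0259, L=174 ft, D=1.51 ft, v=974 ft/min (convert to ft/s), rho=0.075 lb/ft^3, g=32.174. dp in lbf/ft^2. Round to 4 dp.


v_fps = 974/60 = 16.2333 ft/s
dp = 0.0259*(174/1.51)*0.075*16.2333^2/(2*32.174) = 0.9167 lbf/ft^2

0.9167 lbf/ft^2


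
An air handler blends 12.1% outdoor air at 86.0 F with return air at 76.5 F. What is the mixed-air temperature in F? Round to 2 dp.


T_mix = 76.5 + (12.1/100)*(86.0-76.5) = 77.65 F

77.65 F


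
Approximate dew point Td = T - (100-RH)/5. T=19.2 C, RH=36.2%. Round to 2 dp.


Td = 19.2 - (100-36.2)/5 = 6.44 C

6.44 C


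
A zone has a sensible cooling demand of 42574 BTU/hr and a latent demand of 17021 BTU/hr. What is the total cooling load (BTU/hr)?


Qt = 42574 + 17021 = 59595 BTU/hr

59595 BTU/hr


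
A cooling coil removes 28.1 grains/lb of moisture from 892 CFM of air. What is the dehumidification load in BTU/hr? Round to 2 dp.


Q = 0.68 * 892 * 28.1 = 17044.34 BTU/hr

17044.34 BTU/hr


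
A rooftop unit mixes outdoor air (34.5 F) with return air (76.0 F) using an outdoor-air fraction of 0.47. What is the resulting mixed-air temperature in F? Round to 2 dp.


T_mix = 0.47*34.5 + 0.53*76.0 = 56.50 F

56.50 F


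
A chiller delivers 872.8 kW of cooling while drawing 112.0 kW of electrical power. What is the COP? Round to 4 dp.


COP = 872.8 / 112.0 = 7.7929

7.7929


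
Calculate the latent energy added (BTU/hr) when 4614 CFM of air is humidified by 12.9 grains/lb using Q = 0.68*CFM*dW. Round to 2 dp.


Q = 0.68 * 4614 * 12.9 = 40474.01 BTU/hr

40474.01 BTU/hr


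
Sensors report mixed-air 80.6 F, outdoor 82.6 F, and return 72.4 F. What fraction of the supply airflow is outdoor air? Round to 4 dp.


frac = (80.6 - 72.4) / (82.6 - 72.4) = 0.8039

0.8039


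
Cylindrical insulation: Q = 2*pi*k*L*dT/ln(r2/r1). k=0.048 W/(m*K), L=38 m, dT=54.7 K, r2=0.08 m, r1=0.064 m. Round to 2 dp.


Q = 2*pi*0.048*38*54.7/ln(0.08/0.064) = 2809.36 W

2809.36 W


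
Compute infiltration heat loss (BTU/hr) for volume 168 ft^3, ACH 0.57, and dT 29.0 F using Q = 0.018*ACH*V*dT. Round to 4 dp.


Q = 0.018 * 0.57 * 168 * 29.0 = 49.9867 BTU/hr

49.9867 BTU/hr


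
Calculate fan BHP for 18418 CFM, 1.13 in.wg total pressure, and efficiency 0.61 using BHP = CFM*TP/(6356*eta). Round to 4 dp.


BHP = 18418 * 1.13 / (6356 * 0.61) = 5.3679 hp

5.3679 hp


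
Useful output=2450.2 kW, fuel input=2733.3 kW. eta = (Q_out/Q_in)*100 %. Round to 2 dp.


eta = (2450.2/2733.3)*100 = 89.64 %

89.64 %


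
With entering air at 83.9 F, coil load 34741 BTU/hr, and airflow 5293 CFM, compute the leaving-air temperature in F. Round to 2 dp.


dT = 34741/(1.08*5293) = 6.0774
T_leave = 83.9 - 6.0774 = 77.82 F

77.82 F


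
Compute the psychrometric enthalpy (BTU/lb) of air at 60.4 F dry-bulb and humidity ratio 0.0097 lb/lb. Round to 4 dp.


h = 0.24*60.4 + 0.0097*(1061+0.444*60.4) = 25.0478 BTU/lb

25.0478 BTU/lb


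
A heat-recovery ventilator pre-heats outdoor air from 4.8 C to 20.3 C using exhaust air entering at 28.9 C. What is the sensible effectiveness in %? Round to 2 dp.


eff = (20.3-4.8)/(28.9-4.8)*100 = 64.32 %

64.32 %


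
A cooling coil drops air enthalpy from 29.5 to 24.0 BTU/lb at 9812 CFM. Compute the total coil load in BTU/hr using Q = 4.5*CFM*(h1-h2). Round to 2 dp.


Q = 4.5 * 9812 * (29.5 - 24.0) = 242847.00 BTU/hr

242847.00 BTU/hr


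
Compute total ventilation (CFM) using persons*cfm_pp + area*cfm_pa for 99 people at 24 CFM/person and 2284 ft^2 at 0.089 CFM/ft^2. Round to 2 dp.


Total = 99*24 + 2284*0.089 = 2579.28 CFM

2579.28 CFM


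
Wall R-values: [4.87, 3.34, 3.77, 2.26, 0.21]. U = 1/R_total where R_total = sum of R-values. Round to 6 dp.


R_total = 4.87 + 3.34 + 3.77 + 2.26 + 0.21 = 14.45
U = 1/14.45 = 0.069204

0.069204


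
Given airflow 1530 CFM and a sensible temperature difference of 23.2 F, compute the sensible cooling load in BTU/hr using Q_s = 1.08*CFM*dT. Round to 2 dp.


Q = 1.08 * 1530 * 23.2 = 38335.68 BTU/hr

38335.68 BTU/hr


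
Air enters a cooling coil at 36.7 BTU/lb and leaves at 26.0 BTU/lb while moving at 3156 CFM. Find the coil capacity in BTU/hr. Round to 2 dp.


Q = 4.5 * 3156 * (36.7 - 26.0) = 151961.40 BTU/hr

151961.40 BTU/hr


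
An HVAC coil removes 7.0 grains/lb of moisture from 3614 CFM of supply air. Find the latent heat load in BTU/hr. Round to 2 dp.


Q = 0.68 * 3614 * 7.0 = 17202.64 BTU/hr

17202.64 BTU/hr


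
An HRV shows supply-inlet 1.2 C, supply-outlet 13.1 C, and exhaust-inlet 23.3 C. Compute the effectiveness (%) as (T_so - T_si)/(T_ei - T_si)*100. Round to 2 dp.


eff = (13.1-1.2)/(23.3-1.2)*100 = 53.85 %

53.85 %


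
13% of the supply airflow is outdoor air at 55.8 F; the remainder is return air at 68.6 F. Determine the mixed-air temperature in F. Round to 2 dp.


T_mix = 0.13*55.8 + 0.87*68.6 = 66.94 F

66.94 F


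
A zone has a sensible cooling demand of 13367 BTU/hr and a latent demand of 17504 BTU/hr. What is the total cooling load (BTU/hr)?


Qt = 13367 + 17504 = 30871 BTU/hr

30871 BTU/hr


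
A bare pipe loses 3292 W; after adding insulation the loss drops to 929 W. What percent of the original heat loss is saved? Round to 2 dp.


Savings = ((3292-929)/3292)*100 = 71.78 %

71.78 %


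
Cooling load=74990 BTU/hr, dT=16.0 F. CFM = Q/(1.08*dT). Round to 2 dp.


CFM = 74990 / (1.08 * 16.0) = 4339.70

4339.70 CFM


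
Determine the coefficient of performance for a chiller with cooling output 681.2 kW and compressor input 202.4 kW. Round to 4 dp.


COP = 681.2 / 202.4 = 3.3656

3.3656


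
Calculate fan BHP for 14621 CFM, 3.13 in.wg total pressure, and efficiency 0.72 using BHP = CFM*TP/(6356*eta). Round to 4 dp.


BHP = 14621 * 3.13 / (6356 * 0.72) = 10.0001 hp

10.0001 hp


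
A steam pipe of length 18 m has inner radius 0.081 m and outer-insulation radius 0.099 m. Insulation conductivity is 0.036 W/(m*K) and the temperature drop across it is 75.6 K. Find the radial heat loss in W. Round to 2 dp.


Q = 2*pi*0.036*18*75.6/ln(0.099/0.081) = 1533.88 W

1533.88 W


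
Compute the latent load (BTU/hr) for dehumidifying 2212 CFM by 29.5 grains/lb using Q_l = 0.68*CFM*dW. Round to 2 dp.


Q = 0.68 * 2212 * 29.5 = 44372.72 BTU/hr

44372.72 BTU/hr


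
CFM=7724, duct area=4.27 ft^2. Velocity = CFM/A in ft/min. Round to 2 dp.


V = 7724 / 4.27 = 1808.90 ft/min

1808.90 ft/min


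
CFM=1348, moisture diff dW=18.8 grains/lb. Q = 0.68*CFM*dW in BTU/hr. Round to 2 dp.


Q = 0.68 * 1348 * 18.8 = 17232.83 BTU/hr

17232.83 BTU/hr


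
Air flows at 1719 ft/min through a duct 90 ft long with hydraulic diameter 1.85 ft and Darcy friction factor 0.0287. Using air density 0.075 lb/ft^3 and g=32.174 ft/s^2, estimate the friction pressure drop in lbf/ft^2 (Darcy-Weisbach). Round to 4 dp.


v_fps = 1719/60 = 28.65 ft/s
dp = 0.0287*(90/1.85)*0.075*28.65^2/(2*32.174) = 1.3358 lbf/ft^2

1.3358 lbf/ft^2


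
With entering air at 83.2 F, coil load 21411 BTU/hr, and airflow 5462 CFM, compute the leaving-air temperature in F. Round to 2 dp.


dT = 21411/(1.08*5462) = 3.6296
T_leave = 83.2 - 3.6296 = 79.57 F

79.57 F


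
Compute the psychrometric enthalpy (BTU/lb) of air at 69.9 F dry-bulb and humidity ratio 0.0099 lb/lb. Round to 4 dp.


h = 0.24*69.9 + 0.0099*(1061+0.444*69.9) = 27.5872 BTU/lb

27.5872 BTU/lb


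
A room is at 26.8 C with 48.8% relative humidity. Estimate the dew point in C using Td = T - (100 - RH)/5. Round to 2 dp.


Td = 26.8 - (100-48.8)/5 = 16.56 C

16.56 C


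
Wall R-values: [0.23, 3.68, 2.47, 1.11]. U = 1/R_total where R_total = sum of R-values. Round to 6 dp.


R_total = 0.23 + 3.68 + 2.47 + 1.11 = 7.49
U = 1/7.49 = 0.133511

0.133511


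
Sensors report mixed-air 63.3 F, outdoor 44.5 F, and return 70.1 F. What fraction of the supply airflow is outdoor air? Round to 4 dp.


frac = (63.3 - 70.1) / (44.5 - 70.1) = 0.2656

0.2656


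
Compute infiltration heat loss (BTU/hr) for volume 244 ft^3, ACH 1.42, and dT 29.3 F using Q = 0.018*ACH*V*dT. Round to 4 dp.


Q = 0.018 * 1.42 * 244 * 29.3 = 182.7336 BTU/hr

182.7336 BTU/hr


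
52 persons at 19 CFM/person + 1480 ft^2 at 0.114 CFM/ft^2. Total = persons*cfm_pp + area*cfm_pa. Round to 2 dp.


Total = 52*19 + 1480*0.114 = 1156.72 CFM

1156.72 CFM


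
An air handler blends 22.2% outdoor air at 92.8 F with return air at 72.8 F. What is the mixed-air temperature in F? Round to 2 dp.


T_mix = 72.8 + (22.2/100)*(92.8-72.8) = 77.24 F

77.24 F


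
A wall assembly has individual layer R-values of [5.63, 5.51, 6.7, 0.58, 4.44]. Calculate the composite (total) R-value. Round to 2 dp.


R_total = 5.63 + 5.51 + 6.7 + 0.58 + 4.44 = 22.86

22.86


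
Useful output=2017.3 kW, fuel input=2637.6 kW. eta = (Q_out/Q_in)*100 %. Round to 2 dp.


eta = (2017.3/2637.6)*100 = 76.48 %

76.48 %


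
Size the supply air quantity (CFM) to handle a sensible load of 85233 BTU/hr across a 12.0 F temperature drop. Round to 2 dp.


CFM = 85233 / (1.08 * 12.0) = 6576.62

6576.62 CFM


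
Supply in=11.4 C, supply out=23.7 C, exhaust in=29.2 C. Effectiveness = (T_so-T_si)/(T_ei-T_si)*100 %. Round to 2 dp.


eff = (23.7-11.4)/(29.2-11.4)*100 = 69.10 %

69.10 %


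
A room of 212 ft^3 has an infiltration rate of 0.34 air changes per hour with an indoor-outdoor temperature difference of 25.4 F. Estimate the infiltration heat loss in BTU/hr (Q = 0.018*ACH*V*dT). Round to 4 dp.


Q = 0.018 * 0.34 * 212 * 25.4 = 32.9550 BTU/hr

32.9550 BTU/hr


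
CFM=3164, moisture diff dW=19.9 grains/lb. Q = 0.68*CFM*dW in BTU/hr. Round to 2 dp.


Q = 0.68 * 3164 * 19.9 = 42815.25 BTU/hr

42815.25 BTU/hr


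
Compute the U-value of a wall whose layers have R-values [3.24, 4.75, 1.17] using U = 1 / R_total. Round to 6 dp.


R_total = 3.24 + 4.75 + 1.17 = 9.16
U = 1/9.16 = 0.109170

0.109170


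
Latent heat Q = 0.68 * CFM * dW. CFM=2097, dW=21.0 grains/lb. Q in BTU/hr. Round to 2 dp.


Q = 0.68 * 2097 * 21.0 = 29945.16 BTU/hr

29945.16 BTU/hr


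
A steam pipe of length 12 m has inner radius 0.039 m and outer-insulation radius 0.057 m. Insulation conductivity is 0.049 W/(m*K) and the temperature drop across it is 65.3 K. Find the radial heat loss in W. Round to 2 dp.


Q = 2*pi*0.049*12*65.3/ln(0.057/0.039) = 635.73 W

635.73 W


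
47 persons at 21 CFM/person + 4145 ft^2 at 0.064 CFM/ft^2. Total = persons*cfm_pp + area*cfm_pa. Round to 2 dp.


Total = 47*21 + 4145*0.064 = 1252.28 CFM

1252.28 CFM


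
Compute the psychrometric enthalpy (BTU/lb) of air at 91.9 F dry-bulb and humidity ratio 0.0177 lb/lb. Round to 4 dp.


h = 0.24*91.9 + 0.0177*(1061+0.444*91.9) = 41.5579 BTU/lb

41.5579 BTU/lb


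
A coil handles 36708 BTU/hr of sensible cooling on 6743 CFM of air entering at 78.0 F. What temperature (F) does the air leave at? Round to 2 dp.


dT = 36708/(1.08*6743) = 5.0406
T_leave = 78.0 - 5.0406 = 72.96 F

72.96 F


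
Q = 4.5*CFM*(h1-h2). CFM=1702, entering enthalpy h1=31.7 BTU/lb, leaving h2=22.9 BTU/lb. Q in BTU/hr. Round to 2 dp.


Q = 4.5 * 1702 * (31.7 - 22.9) = 67399.20 BTU/hr

67399.20 BTU/hr


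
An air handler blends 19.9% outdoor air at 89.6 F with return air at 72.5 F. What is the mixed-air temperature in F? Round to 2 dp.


T_mix = 72.5 + (19.9/100)*(89.6-72.5) = 75.90 F

75.90 F


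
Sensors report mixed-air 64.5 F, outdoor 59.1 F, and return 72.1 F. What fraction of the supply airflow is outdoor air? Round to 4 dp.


frac = (64.5 - 72.1) / (59.1 - 72.1) = 0.5846

0.5846


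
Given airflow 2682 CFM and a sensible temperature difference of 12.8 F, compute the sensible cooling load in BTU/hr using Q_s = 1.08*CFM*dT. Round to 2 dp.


Q = 1.08 * 2682 * 12.8 = 37075.97 BTU/hr

37075.97 BTU/hr


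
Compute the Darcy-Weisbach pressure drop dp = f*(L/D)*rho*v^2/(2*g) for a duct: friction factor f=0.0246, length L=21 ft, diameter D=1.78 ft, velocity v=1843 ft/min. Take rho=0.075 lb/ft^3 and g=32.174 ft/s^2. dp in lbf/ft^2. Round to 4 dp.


v_fps = 1843/60 = 30.7167 ft/s
dp = 0.0246*(21/1.78)*0.075*30.7167^2/(2*32.174) = 0.3192 lbf/ft^2

0.3192 lbf/ft^2


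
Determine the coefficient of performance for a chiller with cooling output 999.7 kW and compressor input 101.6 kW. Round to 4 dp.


COP = 999.7 / 101.6 = 9.8396

9.8396


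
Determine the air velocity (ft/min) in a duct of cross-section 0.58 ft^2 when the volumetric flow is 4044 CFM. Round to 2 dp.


V = 4044 / 0.58 = 6972.41 ft/min

6972.41 ft/min


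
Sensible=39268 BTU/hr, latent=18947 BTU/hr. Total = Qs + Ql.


Qt = 39268 + 18947 = 58215 BTU/hr

58215 BTU/hr


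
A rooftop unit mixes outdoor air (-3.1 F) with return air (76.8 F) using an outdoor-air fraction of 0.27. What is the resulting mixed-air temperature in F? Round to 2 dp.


T_mix = 0.27*(-3.1) + 0.73*76.8 = 55.23 F

55.23 F


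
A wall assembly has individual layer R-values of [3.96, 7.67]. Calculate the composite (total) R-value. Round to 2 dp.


R_total = 3.96 + 7.67 = 11.63

11.63


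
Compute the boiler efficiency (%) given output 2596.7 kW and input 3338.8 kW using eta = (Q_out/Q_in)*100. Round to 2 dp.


eta = (2596.7/3338.8)*100 = 77.77 %

77.77 %


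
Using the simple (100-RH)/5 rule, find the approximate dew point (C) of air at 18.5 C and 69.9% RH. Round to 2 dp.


Td = 18.5 - (100-69.9)/5 = 12.48 C

12.48 C


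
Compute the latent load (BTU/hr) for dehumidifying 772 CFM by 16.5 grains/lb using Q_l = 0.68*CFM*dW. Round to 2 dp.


Q = 0.68 * 772 * 16.5 = 8661.84 BTU/hr

8661.84 BTU/hr


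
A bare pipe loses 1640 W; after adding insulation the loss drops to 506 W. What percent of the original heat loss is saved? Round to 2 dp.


Savings = ((1640-506)/1640)*100 = 69.15 %

69.15 %


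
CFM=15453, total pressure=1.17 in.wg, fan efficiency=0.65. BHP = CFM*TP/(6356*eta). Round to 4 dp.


BHP = 15453 * 1.17 / (6356 * 0.65) = 4.3762 hp

4.3762 hp


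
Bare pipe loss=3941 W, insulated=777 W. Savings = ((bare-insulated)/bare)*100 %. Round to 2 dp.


Savings = ((3941-777)/3941)*100 = 80.28 %

80.28 %


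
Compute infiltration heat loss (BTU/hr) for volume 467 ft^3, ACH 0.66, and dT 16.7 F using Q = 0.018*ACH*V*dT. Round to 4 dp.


Q = 0.018 * 0.66 * 467 * 16.7 = 92.6509 BTU/hr

92.6509 BTU/hr


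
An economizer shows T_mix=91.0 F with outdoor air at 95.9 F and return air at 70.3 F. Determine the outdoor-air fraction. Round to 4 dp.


frac = (91.0 - 70.3) / (95.9 - 70.3) = 0.8086

0.8086


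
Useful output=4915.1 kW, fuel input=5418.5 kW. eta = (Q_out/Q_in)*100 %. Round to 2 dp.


eta = (4915.1/5418.5)*100 = 90.71 %

90.71 %


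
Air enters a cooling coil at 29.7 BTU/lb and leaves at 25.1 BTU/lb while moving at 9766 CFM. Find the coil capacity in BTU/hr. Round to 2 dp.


Q = 4.5 * 9766 * (29.7 - 25.1) = 202156.20 BTU/hr

202156.20 BTU/hr


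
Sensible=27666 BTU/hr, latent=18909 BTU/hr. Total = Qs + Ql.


Qt = 27666 + 18909 = 46575 BTU/hr

46575 BTU/hr


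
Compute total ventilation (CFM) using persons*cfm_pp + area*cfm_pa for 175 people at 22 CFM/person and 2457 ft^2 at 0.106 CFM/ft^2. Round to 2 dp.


Total = 175*22 + 2457*0.106 = 4110.44 CFM

4110.44 CFM


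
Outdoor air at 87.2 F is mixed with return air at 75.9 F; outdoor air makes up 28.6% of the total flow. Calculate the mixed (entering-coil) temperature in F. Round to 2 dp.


T_mix = 75.9 + (28.6/100)*(87.2-75.9) = 79.13 F

79.13 F


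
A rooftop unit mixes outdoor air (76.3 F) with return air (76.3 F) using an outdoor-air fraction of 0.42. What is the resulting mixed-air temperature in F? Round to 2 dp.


T_mix = 0.42*76.3 + 0.58*76.3 = 76.30 F

76.30 F


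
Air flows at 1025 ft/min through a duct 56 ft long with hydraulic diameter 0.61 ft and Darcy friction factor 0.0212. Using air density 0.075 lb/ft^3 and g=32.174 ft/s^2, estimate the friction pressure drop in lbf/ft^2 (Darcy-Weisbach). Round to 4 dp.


v_fps = 1025/60 = 17.0833 ft/s
dp = 0.0212*(56/0.61)*0.075*17.0833^2/(2*32.174) = 0.6620 lbf/ft^2

0.6620 lbf/ft^2


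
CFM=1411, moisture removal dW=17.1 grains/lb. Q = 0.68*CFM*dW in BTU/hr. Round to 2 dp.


Q = 0.68 * 1411 * 17.1 = 16407.11 BTU/hr

16407.11 BTU/hr


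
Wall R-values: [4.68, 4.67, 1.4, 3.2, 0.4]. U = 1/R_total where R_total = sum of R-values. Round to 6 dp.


R_total = 4.68 + 4.67 + 1.4 + 3.2 + 0.4 = 14.35
U = 1/14.35 = 0.069686

0.069686


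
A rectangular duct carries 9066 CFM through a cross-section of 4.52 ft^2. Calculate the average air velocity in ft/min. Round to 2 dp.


V = 9066 / 4.52 = 2005.75 ft/min

2005.75 ft/min


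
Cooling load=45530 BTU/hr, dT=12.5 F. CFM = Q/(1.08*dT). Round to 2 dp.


CFM = 45530 / (1.08 * 12.5) = 3372.59

3372.59 CFM


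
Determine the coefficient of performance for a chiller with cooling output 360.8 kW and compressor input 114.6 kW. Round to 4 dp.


COP = 360.8 / 114.6 = 3.1483

3.1483


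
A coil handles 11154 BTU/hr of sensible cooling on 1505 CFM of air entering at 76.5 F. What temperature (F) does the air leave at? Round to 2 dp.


dT = 11154/(1.08*1505) = 6.8623
T_leave = 76.5 - 6.8623 = 69.64 F

69.64 F


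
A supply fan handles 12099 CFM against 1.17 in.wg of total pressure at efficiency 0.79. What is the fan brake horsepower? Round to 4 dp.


BHP = 12099 * 1.17 / (6356 * 0.79) = 2.8192 hp

2.8192 hp


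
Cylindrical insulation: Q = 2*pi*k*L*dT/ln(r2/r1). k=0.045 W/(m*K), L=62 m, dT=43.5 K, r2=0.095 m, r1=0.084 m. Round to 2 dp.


Q = 2*pi*0.045*62*43.5/ln(0.095/0.084) = 6196.64 W

6196.64 W


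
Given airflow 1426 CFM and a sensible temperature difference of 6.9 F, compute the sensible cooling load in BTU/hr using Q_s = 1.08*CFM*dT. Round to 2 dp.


Q = 1.08 * 1426 * 6.9 = 10626.55 BTU/hr

10626.55 BTU/hr


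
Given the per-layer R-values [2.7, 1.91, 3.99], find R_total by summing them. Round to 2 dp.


R_total = 2.7 + 1.91 + 3.99 = 8.60

8.60


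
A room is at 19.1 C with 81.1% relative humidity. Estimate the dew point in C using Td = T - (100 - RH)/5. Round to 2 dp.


Td = 19.1 - (100-81.1)/5 = 15.32 C

15.32 C


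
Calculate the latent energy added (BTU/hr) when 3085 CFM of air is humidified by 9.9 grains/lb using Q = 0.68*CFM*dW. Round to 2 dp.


Q = 0.68 * 3085 * 9.9 = 20768.22 BTU/hr

20768.22 BTU/hr


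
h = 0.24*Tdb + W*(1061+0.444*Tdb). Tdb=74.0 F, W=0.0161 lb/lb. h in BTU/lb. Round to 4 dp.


h = 0.24*74.0 + 0.0161*(1061+0.444*74.0) = 35.3711 BTU/lb

35.3711 BTU/lb


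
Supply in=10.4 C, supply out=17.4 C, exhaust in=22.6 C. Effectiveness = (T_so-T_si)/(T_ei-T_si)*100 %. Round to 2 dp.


eff = (17.4-10.4)/(22.6-10.4)*100 = 57.38 %

57.38 %


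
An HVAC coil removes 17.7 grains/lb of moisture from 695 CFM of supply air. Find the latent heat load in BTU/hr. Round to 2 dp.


Q = 0.68 * 695 * 17.7 = 8365.02 BTU/hr

8365.02 BTU/hr


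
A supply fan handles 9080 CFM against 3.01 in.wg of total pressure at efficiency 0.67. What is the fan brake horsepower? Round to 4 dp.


BHP = 9080 * 3.01 / (6356 * 0.67) = 6.4179 hp

6.4179 hp


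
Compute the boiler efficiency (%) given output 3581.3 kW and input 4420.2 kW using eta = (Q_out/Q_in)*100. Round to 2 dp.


eta = (3581.3/4420.2)*100 = 81.02 %

81.02 %


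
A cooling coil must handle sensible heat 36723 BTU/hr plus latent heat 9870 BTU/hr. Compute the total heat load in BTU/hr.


Qt = 36723 + 9870 = 46593 BTU/hr

46593 BTU/hr


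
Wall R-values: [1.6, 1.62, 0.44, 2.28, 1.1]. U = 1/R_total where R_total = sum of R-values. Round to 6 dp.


R_total = 1.6 + 1.62 + 0.44 + 2.28 + 1.1 = 7.04
U = 1/7.04 = 0.142045

0.142045


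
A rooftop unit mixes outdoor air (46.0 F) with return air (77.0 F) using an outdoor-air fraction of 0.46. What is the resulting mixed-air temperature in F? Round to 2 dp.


T_mix = 0.46*46.0 + 0.54*77.0 = 62.74 F

62.74 F


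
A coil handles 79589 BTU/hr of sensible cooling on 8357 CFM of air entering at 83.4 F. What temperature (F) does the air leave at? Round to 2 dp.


dT = 79589/(1.08*8357) = 8.8182
T_leave = 83.4 - 8.8182 = 74.58 F

74.58 F


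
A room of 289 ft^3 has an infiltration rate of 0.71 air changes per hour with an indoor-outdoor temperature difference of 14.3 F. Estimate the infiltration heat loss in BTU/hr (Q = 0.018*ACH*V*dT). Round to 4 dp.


Q = 0.018 * 0.71 * 289 * 14.3 = 52.8159 BTU/hr

52.8159 BTU/hr


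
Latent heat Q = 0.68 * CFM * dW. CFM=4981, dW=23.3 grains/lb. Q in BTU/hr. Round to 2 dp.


Q = 0.68 * 4981 * 23.3 = 78918.96 BTU/hr

78918.96 BTU/hr


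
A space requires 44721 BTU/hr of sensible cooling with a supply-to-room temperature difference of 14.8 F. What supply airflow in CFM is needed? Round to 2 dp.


CFM = 44721 / (1.08 * 14.8) = 2797.86

2797.86 CFM


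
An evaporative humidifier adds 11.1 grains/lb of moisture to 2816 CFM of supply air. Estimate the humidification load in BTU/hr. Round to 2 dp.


Q = 0.68 * 2816 * 11.1 = 21255.17 BTU/hr

21255.17 BTU/hr


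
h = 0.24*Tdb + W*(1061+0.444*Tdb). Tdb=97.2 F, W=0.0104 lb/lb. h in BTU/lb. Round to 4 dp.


h = 0.24*97.2 + 0.0104*(1061+0.444*97.2) = 34.8112 BTU/lb

34.8112 BTU/lb


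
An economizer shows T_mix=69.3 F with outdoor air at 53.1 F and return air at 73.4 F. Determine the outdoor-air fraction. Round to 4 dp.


frac = (69.3 - 73.4) / (53.1 - 73.4) = 0.2020

0.2020


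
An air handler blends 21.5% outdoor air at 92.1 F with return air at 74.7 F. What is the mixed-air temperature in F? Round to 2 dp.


T_mix = 74.7 + (21.5/100)*(92.1-74.7) = 78.44 F

78.44 F


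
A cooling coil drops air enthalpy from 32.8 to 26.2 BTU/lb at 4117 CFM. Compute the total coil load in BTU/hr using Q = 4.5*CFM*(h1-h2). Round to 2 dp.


Q = 4.5 * 4117 * (32.8 - 26.2) = 122274.90 BTU/hr

122274.90 BTU/hr


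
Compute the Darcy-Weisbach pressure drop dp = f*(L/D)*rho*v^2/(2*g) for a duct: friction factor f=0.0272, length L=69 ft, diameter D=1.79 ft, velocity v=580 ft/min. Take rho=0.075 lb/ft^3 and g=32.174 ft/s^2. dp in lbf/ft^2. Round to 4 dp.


v_fps = 580/60 = 9.6667 ft/s
dp = 0.0272*(69/1.79)*0.075*9.6667^2/(2*32.174) = 0.1142 lbf/ft^2

0.1142 lbf/ft^2


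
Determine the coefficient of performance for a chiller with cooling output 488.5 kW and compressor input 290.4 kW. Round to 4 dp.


COP = 488.5 / 290.4 = 1.6822

1.6822


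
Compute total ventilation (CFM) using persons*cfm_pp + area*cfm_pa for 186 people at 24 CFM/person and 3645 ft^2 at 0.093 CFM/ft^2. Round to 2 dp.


Total = 186*24 + 3645*0.093 = 4802.99 CFM

4802.99 CFM


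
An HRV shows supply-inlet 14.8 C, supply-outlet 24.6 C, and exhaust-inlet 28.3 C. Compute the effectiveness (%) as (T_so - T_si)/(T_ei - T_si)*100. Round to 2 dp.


eff = (24.6-14.8)/(28.3-14.8)*100 = 72.59 %

72.59 %


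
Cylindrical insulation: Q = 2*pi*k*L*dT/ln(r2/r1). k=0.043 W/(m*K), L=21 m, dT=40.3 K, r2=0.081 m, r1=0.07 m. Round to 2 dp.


Q = 2*pi*0.043*21*40.3/ln(0.081/0.07) = 1566.60 W

1566.60 W


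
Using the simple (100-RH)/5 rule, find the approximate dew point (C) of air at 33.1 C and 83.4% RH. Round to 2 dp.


Td = 33.1 - (100-83.4)/5 = 29.78 C

29.78 C


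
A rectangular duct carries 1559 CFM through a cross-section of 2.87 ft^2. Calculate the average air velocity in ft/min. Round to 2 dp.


V = 1559 / 2.87 = 543.21 ft/min

543.21 ft/min


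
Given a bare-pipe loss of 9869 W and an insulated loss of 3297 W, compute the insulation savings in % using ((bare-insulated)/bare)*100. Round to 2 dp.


Savings = ((9869-3297)/9869)*100 = 66.59 %

66.59 %


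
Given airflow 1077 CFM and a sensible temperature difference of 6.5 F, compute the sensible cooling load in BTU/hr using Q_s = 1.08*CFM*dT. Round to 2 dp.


Q = 1.08 * 1077 * 6.5 = 7560.54 BTU/hr

7560.54 BTU/hr


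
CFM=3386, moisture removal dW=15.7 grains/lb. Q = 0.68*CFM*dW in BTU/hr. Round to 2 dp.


Q = 0.68 * 3386 * 15.7 = 36148.94 BTU/hr

36148.94 BTU/hr


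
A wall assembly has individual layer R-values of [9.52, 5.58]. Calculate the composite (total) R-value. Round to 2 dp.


R_total = 9.52 + 5.58 = 15.10

15.10


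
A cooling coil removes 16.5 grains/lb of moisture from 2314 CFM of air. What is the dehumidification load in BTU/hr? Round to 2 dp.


Q = 0.68 * 2314 * 16.5 = 25963.08 BTU/hr

25963.08 BTU/hr


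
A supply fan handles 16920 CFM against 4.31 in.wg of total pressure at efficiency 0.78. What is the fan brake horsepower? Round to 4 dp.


BHP = 16920 * 4.31 / (6356 * 0.78) = 14.7095 hp

14.7095 hp


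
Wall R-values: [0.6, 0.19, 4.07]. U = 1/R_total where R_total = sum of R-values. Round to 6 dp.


R_total = 0.6 + 0.19 + 4.07 = 4.86
U = 1/4.86 = 0.205761

0.205761


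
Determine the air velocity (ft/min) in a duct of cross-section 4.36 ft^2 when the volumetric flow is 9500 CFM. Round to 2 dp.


V = 9500 / 4.36 = 2178.90 ft/min

2178.90 ft/min


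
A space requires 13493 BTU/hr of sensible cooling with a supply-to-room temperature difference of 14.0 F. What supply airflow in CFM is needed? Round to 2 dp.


CFM = 13493 / (1.08 * 14.0) = 892.39

892.39 CFM


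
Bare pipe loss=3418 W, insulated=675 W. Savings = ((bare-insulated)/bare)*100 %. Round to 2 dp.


Savings = ((3418-675)/3418)*100 = 80.25 %

80.25 %


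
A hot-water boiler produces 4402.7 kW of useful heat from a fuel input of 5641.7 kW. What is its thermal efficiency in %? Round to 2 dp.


eta = (4402.7/5641.7)*100 = 78.04 %

78.04 %


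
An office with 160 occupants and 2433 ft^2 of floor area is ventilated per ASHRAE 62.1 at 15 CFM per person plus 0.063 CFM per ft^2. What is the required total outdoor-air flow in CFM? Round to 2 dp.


Total = 160*15 + 2433*0.063 = 2553.28 CFM

2553.28 CFM


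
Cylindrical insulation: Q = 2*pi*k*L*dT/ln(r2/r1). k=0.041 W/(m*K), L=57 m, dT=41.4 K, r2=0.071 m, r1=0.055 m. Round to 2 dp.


Q = 2*pi*0.041*57*41.4/ln(0.071/0.055) = 2380.72 W

2380.72 W


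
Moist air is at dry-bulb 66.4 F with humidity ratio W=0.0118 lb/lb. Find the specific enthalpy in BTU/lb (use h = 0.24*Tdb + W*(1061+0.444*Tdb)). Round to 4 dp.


h = 0.24*66.4 + 0.0118*(1061+0.444*66.4) = 28.8037 BTU/lb

28.8037 BTU/lb


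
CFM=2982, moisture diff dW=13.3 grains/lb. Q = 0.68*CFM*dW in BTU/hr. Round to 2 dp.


Q = 0.68 * 2982 * 13.3 = 26969.21 BTU/hr

26969.21 BTU/hr


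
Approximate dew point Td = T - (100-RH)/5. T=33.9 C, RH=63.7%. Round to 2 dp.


Td = 33.9 - (100-63.7)/5 = 26.64 C

26.64 C


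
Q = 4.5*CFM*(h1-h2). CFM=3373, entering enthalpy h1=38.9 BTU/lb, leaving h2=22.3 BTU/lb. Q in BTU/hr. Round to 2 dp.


Q = 4.5 * 3373 * (38.9 - 22.3) = 251963.10 BTU/hr

251963.10 BTU/hr


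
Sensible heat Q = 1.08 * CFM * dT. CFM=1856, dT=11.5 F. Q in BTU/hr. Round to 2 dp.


Q = 1.08 * 1856 * 11.5 = 23051.52 BTU/hr

23051.52 BTU/hr


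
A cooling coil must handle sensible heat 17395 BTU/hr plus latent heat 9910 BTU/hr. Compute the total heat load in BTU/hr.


Qt = 17395 + 9910 = 27305 BTU/hr

27305 BTU/hr


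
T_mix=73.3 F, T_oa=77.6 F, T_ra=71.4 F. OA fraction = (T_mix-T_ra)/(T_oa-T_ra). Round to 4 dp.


frac = (73.3 - 71.4) / (77.6 - 71.4) = 0.3065

0.3065


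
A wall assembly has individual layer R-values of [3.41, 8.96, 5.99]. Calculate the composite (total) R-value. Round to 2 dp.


R_total = 3.41 + 8.96 + 5.99 = 18.36

18.36


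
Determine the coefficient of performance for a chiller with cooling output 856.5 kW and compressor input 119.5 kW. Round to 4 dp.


COP = 856.5 / 119.5 = 7.1674

7.1674


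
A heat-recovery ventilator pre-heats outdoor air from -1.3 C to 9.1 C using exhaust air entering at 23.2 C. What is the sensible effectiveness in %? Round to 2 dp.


eff = (9.1-(-1.3))/(23.2-(-1.3))*100 = 42.45 %

42.45 %


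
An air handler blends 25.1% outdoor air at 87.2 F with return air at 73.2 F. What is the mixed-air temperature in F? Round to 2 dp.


T_mix = 73.2 + (25.1/100)*(87.2-73.2) = 76.71 F

76.71 F


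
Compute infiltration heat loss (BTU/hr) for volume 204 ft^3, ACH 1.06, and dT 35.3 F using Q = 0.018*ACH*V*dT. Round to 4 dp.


Q = 0.018 * 1.06 * 204 * 35.3 = 137.3989 BTU/hr

137.3989 BTU/hr


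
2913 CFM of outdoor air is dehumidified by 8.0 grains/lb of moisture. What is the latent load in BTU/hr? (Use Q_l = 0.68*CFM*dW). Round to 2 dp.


Q = 0.68 * 2913 * 8.0 = 15846.72 BTU/hr

15846.72 BTU/hr


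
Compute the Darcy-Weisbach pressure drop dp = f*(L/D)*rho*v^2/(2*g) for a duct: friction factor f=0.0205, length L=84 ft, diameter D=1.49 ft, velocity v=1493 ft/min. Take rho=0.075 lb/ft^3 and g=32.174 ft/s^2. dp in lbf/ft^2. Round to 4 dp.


v_fps = 1493/60 = 24.8833 ft/s
dp = 0.0205*(84/1.49)*0.075*24.8833^2/(2*32.174) = 0.8340 lbf/ft^2

0.8340 lbf/ft^2


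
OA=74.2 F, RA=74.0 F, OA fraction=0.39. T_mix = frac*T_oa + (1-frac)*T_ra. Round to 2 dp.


T_mix = 0.39*74.2 + 0.61*74.0 = 74.08 F

74.08 F


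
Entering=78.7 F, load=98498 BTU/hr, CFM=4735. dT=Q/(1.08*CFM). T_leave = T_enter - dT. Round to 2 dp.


dT = 98498/(1.08*4735) = 19.2612
T_leave = 78.7 - 19.2612 = 59.44 F

59.44 F


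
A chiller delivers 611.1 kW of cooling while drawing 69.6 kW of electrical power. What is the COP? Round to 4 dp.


COP = 611.1 / 69.6 = 8.7802

8.7802


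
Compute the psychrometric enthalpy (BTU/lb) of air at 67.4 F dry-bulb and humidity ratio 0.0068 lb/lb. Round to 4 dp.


h = 0.24*67.4 + 0.0068*(1061+0.444*67.4) = 23.5943 BTU/lb

23.5943 BTU/lb


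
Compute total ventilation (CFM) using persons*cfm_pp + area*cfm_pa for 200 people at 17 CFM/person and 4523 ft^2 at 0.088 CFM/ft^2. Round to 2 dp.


Total = 200*17 + 4523*0.088 = 3798.02 CFM

3798.02 CFM


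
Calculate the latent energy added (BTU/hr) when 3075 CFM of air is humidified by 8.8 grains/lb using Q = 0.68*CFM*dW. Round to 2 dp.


Q = 0.68 * 3075 * 8.8 = 18400.80 BTU/hr

18400.80 BTU/hr


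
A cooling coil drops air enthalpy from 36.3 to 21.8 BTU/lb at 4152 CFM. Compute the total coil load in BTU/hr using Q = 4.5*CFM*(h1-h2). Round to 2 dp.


Q = 4.5 * 4152 * (36.3 - 21.8) = 270918.00 BTU/hr

270918.00 BTU/hr


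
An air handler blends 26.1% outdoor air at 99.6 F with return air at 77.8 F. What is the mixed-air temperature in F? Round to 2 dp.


T_mix = 77.8 + (26.1/100)*(99.6-77.8) = 83.49 F

83.49 F


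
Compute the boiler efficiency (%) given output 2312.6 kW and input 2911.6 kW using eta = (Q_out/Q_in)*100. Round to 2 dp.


eta = (2312.6/2911.6)*100 = 79.43 %

79.43 %


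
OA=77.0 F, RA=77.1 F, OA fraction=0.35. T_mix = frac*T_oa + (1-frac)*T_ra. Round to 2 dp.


T_mix = 0.35*77.0 + 0.65*77.1 = 77.07 F

77.07 F


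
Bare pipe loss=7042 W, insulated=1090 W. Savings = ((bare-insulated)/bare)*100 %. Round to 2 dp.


Savings = ((7042-1090)/7042)*100 = 84.52 %

84.52 %


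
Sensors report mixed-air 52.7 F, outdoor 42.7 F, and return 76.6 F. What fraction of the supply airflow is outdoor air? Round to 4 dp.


frac = (52.7 - 76.6) / (42.7 - 76.6) = 0.7050

0.7050


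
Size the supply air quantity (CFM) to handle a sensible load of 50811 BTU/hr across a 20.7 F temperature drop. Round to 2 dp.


CFM = 50811 / (1.08 * 20.7) = 2272.81

2272.81 CFM


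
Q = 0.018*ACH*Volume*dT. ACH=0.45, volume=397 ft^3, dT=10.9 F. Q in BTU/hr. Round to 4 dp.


Q = 0.018 * 0.45 * 397 * 10.9 = 35.0511 BTU/hr

35.0511 BTU/hr


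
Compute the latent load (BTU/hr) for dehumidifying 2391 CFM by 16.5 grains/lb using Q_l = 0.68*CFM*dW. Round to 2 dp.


Q = 0.68 * 2391 * 16.5 = 26827.02 BTU/hr

26827.02 BTU/hr


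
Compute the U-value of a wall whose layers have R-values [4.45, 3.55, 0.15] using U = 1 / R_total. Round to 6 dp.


R_total = 4.45 + 3.55 + 0.15 = 8.15
U = 1/8.15 = 0.122699

0.122699


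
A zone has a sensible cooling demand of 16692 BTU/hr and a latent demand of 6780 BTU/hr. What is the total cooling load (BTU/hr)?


Qt = 16692 + 6780 = 23472 BTU/hr

23472 BTU/hr


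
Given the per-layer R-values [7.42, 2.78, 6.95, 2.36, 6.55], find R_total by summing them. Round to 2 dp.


R_total = 7.42 + 2.78 + 6.95 + 2.36 + 6.55 = 26.06

26.06


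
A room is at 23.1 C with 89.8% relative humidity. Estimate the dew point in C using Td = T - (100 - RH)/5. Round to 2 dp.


Td = 23.1 - (100-89.8)/5 = 21.06 C

21.06 C


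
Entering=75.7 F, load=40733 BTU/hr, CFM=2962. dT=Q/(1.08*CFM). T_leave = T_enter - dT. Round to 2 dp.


dT = 40733/(1.08*2962) = 12.7332
T_leave = 75.7 - 12.7332 = 62.97 F

62.97 F


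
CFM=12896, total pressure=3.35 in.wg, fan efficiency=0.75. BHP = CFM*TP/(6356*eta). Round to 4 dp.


BHP = 12896 * 3.35 / (6356 * 0.75) = 9.0626 hp

9.0626 hp


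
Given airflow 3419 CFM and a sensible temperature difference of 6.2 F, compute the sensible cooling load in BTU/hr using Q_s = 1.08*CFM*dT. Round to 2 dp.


Q = 1.08 * 3419 * 6.2 = 22893.62 BTU/hr

22893.62 BTU/hr


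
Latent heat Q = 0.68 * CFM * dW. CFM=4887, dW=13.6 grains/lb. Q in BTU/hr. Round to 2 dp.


Q = 0.68 * 4887 * 13.6 = 45194.98 BTU/hr

45194.98 BTU/hr


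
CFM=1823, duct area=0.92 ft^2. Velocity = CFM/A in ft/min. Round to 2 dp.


V = 1823 / 0.92 = 1981.52 ft/min

1981.52 ft/min


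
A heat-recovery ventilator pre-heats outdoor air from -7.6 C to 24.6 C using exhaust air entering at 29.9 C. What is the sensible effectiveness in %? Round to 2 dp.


eff = (24.6-(-7.6))/(29.9-(-7.6))*100 = 85.87 %

85.87 %


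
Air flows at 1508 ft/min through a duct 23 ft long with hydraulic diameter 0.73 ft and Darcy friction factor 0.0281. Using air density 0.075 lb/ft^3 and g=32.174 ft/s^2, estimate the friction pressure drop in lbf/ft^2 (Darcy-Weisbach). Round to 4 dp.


v_fps = 1508/60 = 25.1333 ft/s
dp = 0.0281*(23/0.73)*0.075*25.1333^2/(2*32.174) = 0.6518 lbf/ft^2

0.6518 lbf/ft^2


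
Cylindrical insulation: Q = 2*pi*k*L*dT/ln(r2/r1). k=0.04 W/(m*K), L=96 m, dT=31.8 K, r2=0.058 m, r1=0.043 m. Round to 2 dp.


Q = 2*pi*0.04*96*31.8/ln(0.058/0.043) = 2563.98 W

2563.98 W


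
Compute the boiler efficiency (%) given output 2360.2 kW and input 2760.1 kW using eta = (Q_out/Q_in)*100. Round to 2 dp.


eta = (2360.2/2760.1)*100 = 85.51 %

85.51 %


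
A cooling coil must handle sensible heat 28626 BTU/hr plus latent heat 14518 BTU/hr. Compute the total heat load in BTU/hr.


Qt = 28626 + 14518 = 43144 BTU/hr

43144 BTU/hr


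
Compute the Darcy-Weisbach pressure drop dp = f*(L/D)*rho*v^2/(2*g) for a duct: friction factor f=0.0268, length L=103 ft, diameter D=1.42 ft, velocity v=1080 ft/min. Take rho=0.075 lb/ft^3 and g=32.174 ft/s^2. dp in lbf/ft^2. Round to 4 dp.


v_fps = 1080/60 = 18.0 ft/s
dp = 0.0268*(103/1.42)*0.075*18.0^2/(2*32.174) = 0.7341 lbf/ft^2

0.7341 lbf/ft^2


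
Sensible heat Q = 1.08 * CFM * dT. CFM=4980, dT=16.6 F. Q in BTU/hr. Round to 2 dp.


Q = 1.08 * 4980 * 16.6 = 89281.44 BTU/hr

89281.44 BTU/hr


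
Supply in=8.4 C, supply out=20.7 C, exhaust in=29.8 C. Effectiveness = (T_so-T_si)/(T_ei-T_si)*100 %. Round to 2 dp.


eff = (20.7-8.4)/(29.8-8.4)*100 = 57.48 %

57.48 %


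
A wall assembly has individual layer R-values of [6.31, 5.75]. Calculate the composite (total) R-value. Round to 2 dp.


R_total = 6.31 + 5.75 = 12.06

12.06


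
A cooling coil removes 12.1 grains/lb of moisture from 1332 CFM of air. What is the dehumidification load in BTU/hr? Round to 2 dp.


Q = 0.68 * 1332 * 12.1 = 10959.70 BTU/hr

10959.70 BTU/hr


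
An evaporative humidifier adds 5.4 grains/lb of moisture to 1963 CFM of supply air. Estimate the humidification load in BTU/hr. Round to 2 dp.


Q = 0.68 * 1963 * 5.4 = 7208.14 BTU/hr

7208.14 BTU/hr


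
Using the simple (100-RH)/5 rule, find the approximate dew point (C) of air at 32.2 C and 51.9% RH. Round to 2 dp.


Td = 32.2 - (100-51.9)/5 = 22.58 C

22.58 C


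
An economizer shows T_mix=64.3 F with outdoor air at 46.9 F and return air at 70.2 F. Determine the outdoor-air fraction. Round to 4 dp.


frac = (64.3 - 70.2) / (46.9 - 70.2) = 0.2532

0.2532
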